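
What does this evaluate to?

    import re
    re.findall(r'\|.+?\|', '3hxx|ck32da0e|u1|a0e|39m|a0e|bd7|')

['|ck32da0e|', '|a0e|', '|a0e|']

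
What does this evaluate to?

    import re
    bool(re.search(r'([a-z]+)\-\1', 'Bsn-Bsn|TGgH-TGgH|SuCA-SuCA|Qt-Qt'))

The backreference `\1` re-matches whatever the first group consumed, character for character.
`re.search` tries every starting position until one works.
Here the pattern never matches, so the call returns None, and `bool(None)` is False.

False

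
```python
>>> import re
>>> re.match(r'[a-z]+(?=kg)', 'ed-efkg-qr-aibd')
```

None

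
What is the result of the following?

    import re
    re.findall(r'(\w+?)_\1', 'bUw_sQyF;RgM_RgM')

['RgM']

`\1` has to match the exact text group 1 already captured.
Walking the string: at [9:16] match 'RgM_RgM', group 1 = 'RgM'.
With a single group, `findall` returns only what that group captured — 1 item.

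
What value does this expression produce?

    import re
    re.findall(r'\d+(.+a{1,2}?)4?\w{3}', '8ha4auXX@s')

['ha4a']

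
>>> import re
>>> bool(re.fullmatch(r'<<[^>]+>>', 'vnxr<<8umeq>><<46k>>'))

False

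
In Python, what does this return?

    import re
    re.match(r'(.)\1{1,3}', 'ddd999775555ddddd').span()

`\1` has to match the exact text group 1 already captured.
`match` is anchored at position 0; if the pattern doesn't fit there, it returns None.
The match spans [0:3] → 'ddd'.
Captured: group 1 = 'd'.

(0, 3)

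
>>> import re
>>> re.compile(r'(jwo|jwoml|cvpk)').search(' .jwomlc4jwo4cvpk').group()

'jwo'

The regex engine tests alternatives in the order written; an earlier branch that matches wins even if a later one would match more.
`re.search` scans for the first position where the pattern succeeds.
The match spans [2:5] → 'jwo'.
Captured: group 1 = 'jwo'.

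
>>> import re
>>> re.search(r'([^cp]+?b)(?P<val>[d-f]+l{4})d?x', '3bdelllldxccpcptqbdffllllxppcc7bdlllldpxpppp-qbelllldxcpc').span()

(0, 10)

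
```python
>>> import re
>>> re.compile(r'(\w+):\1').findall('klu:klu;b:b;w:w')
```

`\1` is not a pattern — it's the concrete string captured by group 1, re-applied verbatim.
Matches: at [0:7] match 'klu:klu', group 1 = 'klu'; at [8:11] match 'b:b', group 1 = 'b'; at [12:15] match 'w:w', group 1 = 'w'.
With a single group, `findall` returns only what that group captured — 3 items.

['klu', 'b', 'w']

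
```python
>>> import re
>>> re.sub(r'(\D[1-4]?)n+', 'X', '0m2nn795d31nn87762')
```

'0X795d31X87762'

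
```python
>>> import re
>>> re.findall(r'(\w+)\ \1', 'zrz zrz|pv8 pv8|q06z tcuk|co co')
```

['zrz', 'pv8', 'co']

`\1` has to match the exact text group 1 already captured.
Matches: at [0:7] match 'zrz zrz', group 1 = 'zrz'; at [8:15] match 'pv8 pv8', group 1 = 'pv8'; at [26:31] match 'co co', group 1 = 'co'.
Because there's exactly one group, `findall` drops the full match and keeps group 1 from each hit.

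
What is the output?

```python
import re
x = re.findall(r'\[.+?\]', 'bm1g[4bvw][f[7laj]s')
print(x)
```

['[4bvw]', '[f[7laj]']

Lazy quantifiers expand one character at a time until the remainder of the pattern can match.
Scanning left to right: at [4:10] → '[4bvw]'; at [10:18] → '[f[7laj]'.
With no groups in the pattern, `findall` gives back each whole match — 2 here.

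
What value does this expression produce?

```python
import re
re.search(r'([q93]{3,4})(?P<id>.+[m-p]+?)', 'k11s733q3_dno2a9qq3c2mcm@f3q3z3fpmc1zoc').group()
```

'33q3_dno2a9qq3c2mcm@f3q3z3fpmc1zo'

The pattern matches 3 to 4 of one of [q93] (captured); then one or more of any character, then one or more of a character in [m-p] (lazy) (captured as 'id').
`re.search` tries every starting position until one works.
The match spans [5:38] → '33q3_dno2a9qq3c2mcm@f3q3z3fpmc1zo'.
Captured: group 1 = '33q3', group 2 = '_dno2a9qq3c2mcm@f3q3z3fpmc1zo'.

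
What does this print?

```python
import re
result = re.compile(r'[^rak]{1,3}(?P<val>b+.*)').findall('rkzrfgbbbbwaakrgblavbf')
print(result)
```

['bbbwaakrgblavbf']

Because there's exactly one group, `findall` drops the full match and keeps group 1 from the one hit.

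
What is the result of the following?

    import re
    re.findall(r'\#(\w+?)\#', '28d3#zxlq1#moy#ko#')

['zxlq1', 'ko']

Matches: at [4:11] match '#zxlq1#', group 1 = 'zxlq1'; at [14:18] match '#ko#', group 1 = 'ko'.
`findall` collects group 1 from each match (2 total).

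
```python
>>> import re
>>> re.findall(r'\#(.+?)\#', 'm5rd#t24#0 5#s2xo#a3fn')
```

A `+?`/`*?`/`{m,n}?` starts at its minimum and grows only as far as needed for what follows to match.
Walking the string: at [4:9] match '#t24#', group 1 = 't24'; at [12:18] match '#s2xo#', group 1 = 's2xo'.
One capturing group, so `findall` returns just the captured substring from each match — 2 in all.

['t24', 's2xo']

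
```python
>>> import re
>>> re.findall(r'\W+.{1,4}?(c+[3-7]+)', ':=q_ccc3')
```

The `?` after the quantifier makes it lazy — it takes as little as possible before letting the rest of the pattern try.
One capturing group, so `findall` returns just the captured substring from the one match — 1 in all.

['ccc3']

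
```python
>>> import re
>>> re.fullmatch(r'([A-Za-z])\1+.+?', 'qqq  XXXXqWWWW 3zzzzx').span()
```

(0, 21)

`re.fullmatch` requires the pattern to consume the entire string.
The match spans [0:21] → 'qqq  XXXXqWWWW 3zzzzx'.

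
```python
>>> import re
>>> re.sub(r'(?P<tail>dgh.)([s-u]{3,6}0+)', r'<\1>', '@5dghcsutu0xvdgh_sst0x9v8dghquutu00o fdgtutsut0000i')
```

'@5<dghc>xv<dgh_>x9v8<dghq>o fdgtutsut0000i'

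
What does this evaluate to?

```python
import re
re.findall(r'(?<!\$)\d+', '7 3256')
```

['7', '3256']

`(?!…)`/`(?<!…)` only lets a position through if the neighbouring text does NOT match; no characters are consumed.
No capturing groups, so `findall` returns the 2 full match strings.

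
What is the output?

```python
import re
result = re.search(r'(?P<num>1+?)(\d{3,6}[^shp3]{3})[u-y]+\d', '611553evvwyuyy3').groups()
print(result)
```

('1', '1553evv')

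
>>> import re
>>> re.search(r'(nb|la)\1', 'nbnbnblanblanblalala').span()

A backreference is literal: `\1` must see the identical characters the first group matched.
`re.search` tries every starting position until one works.
The match spans [0:4] → 'nbnb'.
Captured: group 1 = 'nb'.

(0, 4)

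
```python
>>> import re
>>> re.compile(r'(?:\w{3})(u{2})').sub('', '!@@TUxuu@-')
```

'!@@@-'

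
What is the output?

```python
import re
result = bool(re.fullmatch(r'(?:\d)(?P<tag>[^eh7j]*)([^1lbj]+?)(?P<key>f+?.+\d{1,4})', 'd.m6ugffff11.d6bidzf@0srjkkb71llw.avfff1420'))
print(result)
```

False

For `fullmatch`, every character of the input must be accounted for by the pattern.
Here the pattern can't cover the whole string, so the call returns None, and `bool(None)` is False.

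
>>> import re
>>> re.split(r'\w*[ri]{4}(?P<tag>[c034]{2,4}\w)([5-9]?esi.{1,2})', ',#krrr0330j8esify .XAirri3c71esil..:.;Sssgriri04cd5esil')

[',#krrr0330j8esify .XAirri3c71esil..:.;', '04cd', '5esil', '']

`re.split` interleaves the captured-group text with the surrounding fragments.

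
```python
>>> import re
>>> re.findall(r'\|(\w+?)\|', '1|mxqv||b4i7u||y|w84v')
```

Scanning left to right: at [1:7] match '|mxqv|', group 1 = 'mxqv'; at [7:14] match '|b4i7u|', group 1 = 'b4i7u'; at [14:17] match '|y|', group 1 = 'y'.
One capturing group, so `findall` returns just the captured substring from each match — 3 in all.

['mxqv', 'b4i7u', 'y']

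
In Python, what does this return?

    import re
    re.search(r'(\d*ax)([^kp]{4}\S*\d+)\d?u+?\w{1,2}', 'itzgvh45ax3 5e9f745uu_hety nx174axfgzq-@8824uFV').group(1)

'45ax'

This matches zero or more of a digit, then the literal 'ax' (captured); then exactly 4 of any character except [kp], then zero or more of a non-whitespace character, then one or more of a digit (captured); then optionally a digit, then one or more of a literal 'u' (lazy), then 1 to 2 of a word character.
`re.search` tries every starting position until one works.
The match spans [6:22] → '45ax3 5e9f745uu_'.
Captured: group 1 = '45ax', group 2 = '3 5e9f745'.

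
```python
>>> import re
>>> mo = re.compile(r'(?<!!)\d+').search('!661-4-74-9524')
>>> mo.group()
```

`(?!…)`/`(?<!…)` only lets a position through if the neighbouring text does NOT match; no characters are consumed.
The match spans [2:4] → '61'.

'61'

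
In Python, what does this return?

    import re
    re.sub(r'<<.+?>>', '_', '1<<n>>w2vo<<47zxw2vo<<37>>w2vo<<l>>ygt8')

A `+?`/`*?`/`{m,n}?` starts at its minimum and grows only as far as needed for what follows to match.
Matches: at [1:6] → '<<n>>'; at [10:26] → '<<47zxw2vo<<37>>'; at [30:35] → '<<l>>'.
`sub` substitutes '_' at each match site.

'1_w2vo_w2vo_ygt8'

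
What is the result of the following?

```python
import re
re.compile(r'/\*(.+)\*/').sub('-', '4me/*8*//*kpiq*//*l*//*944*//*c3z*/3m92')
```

Each match is replaced by '-'.

'4me-3m92'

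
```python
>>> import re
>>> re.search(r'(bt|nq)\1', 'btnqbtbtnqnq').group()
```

'btbt'

A backreference is literal: `\1` must see the identical characters the first group matched.
`re.search` tries every starting position until one works.
The match spans [4:8] → 'btbt'.
Captured: group 1 = 'bt'.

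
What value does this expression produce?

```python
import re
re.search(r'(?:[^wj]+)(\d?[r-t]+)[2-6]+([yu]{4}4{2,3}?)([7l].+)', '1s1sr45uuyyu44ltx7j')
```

None

Here no position works, so the call returns None.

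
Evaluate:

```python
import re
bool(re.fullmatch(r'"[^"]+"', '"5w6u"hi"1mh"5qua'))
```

False

`re.fullmatch` requires the pattern to consume the entire string.
Here the pattern can't cover the whole string, so the call returns None, and `bool(None)` is False.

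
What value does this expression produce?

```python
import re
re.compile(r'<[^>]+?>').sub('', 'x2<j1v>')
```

Matches: at [2:7] → '<j1v>'.
Each match is replaced by ''.

'x2'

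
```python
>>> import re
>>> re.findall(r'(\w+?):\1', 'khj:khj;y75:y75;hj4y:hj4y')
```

A backreference is literal: `\1` must see the identical characters the first group matched.
With a single group, `findall` returns only what that group captured — 3 items.

['khj', 'y75', 'hj4y']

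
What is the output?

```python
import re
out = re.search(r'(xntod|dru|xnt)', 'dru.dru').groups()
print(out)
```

`re.search` tries every starting position until one works.
The match spans [0:3] → 'dru'.
Captured: group 1 = 'dru'.

('dru',)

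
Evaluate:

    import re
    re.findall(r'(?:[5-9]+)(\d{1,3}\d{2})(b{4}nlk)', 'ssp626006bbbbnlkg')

This matches one or more of a character in [5-9] (non-capturing group); then 1 to 3 of a digit, then exactly 2 of a digit (captured); then exactly 4 of the literal 'b', then the literal 'nlk' (captured).
Matches: at [3:16] match '626006bbbbnlk', groups = ('26006', 'bbbbnlk').
With 2 capturing groups, `findall` returns a 2-tuple per match.

[('26006', 'bbbbnlk')]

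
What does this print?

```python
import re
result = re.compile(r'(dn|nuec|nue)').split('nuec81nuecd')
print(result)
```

['', 'nuec', '81', 'nuec', 'd']

Alternation tries branches left to right and keeps the first one that lets the overall match succeed at that position.
Matches to split on: at [0:4] → 'nuec'; at [6:10] → 'nuec'.
Because the pattern has a capturing group, `split` also inserts each captured text between the pieces.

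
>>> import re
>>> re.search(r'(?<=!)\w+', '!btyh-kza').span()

(1, 5)

The positive lookaround only admits positions where the adjacent text matches; those characters stay outside the span.
The match spans [1:5] → 'btyh'.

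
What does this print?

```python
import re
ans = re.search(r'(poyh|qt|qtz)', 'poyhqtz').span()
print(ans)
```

(0, 4)

`re.search` tries every starting position until one works.
The match spans [0:4] → 'poyh'.
Captured: group 1 = 'poyh'.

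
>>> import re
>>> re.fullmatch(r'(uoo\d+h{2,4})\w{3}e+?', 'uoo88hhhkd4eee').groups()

('uoo88hhh',)

The match spans [0:14] → 'uoo88hhhkd4eee'.
Captured: group 1 = 'uoo88hhh'.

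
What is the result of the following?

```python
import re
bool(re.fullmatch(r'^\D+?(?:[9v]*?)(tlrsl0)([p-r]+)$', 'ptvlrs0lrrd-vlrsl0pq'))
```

False

The pattern matches anchored at the start of the string; then one or more of a non-digit (lazy); then zero or more of one of [9v] (lazy) (non-capturing group); then the literal 'tlr', then the literal 'sl0' (captured); then one or more of a character in [p-r] (captured); then anchored at the end.
`re.fullmatch` requires the pattern to consume the entire string.
Here the string isn't matched end-to-end, so the call returns None, and `bool(None)` is False.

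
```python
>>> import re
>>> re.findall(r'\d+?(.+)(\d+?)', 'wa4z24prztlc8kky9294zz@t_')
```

This matches one or more of a digit (lazy); then one or more of any character (captured); then one or more of a digit (lazy) (captured).
Scanning left to right: at [2:20] match '4z24prztlc8kky9294', groups = ('z24prztlc8kky929', '4').
`findall` packs the 2 group values into a tuple for every match.

[('z24prztlc8kky929', '4')]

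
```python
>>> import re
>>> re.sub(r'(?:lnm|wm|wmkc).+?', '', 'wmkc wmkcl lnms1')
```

'c cl 1'

Branches in `(...|...)` are attempted left-to-right; the first branch that allows the whole pattern to succeed is taken.
Matches: at [0:3] → 'wmk'; at [5:8] → 'wmk'; at [11:15] → 'lnms'.
Each match is replaced by ''.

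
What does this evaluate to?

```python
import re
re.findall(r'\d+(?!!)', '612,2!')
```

['612']

Because the assertion is negative and zero-width, positions next to the forbidden text are skipped.
Scanning left to right: at [0:3] → '612'.
Since nothing is captured, `findall` lists the 1 matched substring directly.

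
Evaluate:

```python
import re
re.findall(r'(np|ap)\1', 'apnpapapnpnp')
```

`\1` is not a pattern — it's the concrete string captured by group 1, re-applied verbatim.
One capturing group, so `findall` returns just the captured substring from each match — 2 in all.

['ap', 'np']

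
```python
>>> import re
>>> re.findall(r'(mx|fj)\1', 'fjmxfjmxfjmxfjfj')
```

['fj']

After group 1 captures some text, `\1` only succeeds where that same text appears again.
Walking the string: at [12:16] match 'fjfj', group 1 = 'fj'.
Because there's exactly one group, `findall` drops the full match and keeps group 1 from the one hit.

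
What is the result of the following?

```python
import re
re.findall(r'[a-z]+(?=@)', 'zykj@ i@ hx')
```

['zykj', 'i']

Because the assertion is zero-width, the text it checks is not consumed and won't appear in the result.
Walking the string: at [0:4] → 'zykj'; at [6:7] → 'i'.
`findall` yields the raw match text (2 of them) because the pattern has no groups.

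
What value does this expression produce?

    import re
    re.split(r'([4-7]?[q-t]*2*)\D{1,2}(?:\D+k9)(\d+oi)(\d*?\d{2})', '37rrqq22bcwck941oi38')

['3', '7rrqq22', '41oi', '38', '']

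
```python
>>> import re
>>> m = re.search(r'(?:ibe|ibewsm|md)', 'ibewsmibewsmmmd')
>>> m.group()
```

'ibe'

Alternation isn't longest-match — the leftmost alternative that fits at this position is chosen.
`re.search` tries every starting position until one works.
The match spans [0:3] → 'ibe'.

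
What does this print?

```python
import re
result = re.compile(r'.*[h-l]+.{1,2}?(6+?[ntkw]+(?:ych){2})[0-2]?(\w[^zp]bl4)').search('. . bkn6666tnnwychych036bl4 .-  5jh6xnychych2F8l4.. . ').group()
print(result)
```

. . bkn6666tnnwychych036bl4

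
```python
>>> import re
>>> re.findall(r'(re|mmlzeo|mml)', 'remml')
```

['re', 'mml']

Scanning left to right: at [0:2] match 're', group 1 = 're'; at [2:5] match 'mml', group 1 = 'mml'.
One capturing group, so `findall` returns just the captured substring from each match — 2 in all.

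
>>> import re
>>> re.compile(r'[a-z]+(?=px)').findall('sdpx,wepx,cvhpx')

The `(?=…)`/`(?<=…)` assertion just peeks at neighbouring text; it doesn't advance the match position.
`findall` yields the raw match text (3 of them) because the pattern has no groups.

['sd', 'we', 'cvh']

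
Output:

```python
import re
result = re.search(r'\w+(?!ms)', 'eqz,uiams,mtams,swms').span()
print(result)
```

(0, 3)

Because the assertion is negative and zero-width, positions next to the forbidden text are skipped.
`re.search` tries every starting position until one works.
The match spans [0:3] → 'eqz'.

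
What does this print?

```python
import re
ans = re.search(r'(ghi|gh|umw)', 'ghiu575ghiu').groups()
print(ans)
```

`|` is ordered: at each position the engine commits to the first alternative that works.
Unlike `match`, `search` isn't anchored — it looks for the pattern anywhere in the string.
The match spans [0:3] → 'ghi'.
Captured: group 1 = 'ghi'.

('ghi',)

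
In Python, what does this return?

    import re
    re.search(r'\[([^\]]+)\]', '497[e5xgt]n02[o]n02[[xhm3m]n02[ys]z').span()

(3, 10)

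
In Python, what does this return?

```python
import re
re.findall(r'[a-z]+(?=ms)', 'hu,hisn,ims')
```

['i']

Because the assertion is zero-width, the text it checks is not consumed and won't appear in the result.
Since nothing is captured, `findall` lists the 1 matched substring directly.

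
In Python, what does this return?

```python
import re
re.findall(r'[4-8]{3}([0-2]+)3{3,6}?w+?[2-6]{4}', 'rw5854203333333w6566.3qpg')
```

With a single group, `findall` returns only what that group captured — 0 items.
Nothing in the string satisfies the pattern, so the list is empty.

[]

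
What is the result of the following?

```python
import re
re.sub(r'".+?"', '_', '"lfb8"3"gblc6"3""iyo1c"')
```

'_3_3_'

A non-greedy quantifier consumes as few characters as it can — just enough that the remainder of the pattern still matches from where it stops; whatever follows it matches normally.
Matches: at [0:6] → '"lfb8"'; at [7:14] → '"gblc6"'; at [15:23] → '""iyo1c"'.
`sub` substitutes '_' at each match site.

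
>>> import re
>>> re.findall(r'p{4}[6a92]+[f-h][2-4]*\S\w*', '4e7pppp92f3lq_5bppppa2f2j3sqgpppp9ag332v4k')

['pppp92f3lq_5bppppa2f2j3sqgpppp9ag332v4k']

This matches exactly 4 of a literal 'p', then one or more of one of [6a92], then a character in [f-h]; then zero or more of a character in [2-4], then a non-whitespace character, then zero or more of a word character.
Walking the string: at [3:42] → 'pppp92f3lq_5bppppa2f2j3sqgpppp9ag332v4k'.
Since nothing is captured, `findall` lists the 1 matched substring directly.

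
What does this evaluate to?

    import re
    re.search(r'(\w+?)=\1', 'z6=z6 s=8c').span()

The backreference `\1` re-matches whatever the first group consumed, character for character.
The match spans [0:5] → 'z6=z6'.

(0, 5)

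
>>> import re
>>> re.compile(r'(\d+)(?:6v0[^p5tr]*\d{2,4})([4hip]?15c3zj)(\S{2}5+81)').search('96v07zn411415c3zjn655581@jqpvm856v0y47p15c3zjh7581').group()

'96v07zn411415c3zjn655581'

Pattern: one or more of a digit (captured); then the literal '6v0', then zero or more of any character except [p5tr], then 2 to 4 of a digit (non-capturing group); then optionally one of [4hip], then the literal '15c', then the literal '3zj' (captured); then exactly 2 of a non-whitespace character, then one or more of a literal '5', then the literal '81' (captured).
`re.search` tries every starting position until one works.
The match spans [0:24] → '96v07zn411415c3zjn655581'.
Captured: group 1 = '9', group 2 = '15c3zj', group 3 = 'n655581'.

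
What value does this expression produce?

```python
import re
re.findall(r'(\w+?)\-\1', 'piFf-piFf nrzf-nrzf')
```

['piFf', 'nrzf']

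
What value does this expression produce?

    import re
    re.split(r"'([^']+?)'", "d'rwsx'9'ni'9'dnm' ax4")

['d', 'rwsx', '9', 'ni', '9', 'dnm', ' ax4']

Matches to split on: at [1:7] → "'rwsx'"; at [8:12] → "'ni'"; at [13:18] → "'dnm'".
With a capturing group present, the delimiter's captured portion is kept in the result list.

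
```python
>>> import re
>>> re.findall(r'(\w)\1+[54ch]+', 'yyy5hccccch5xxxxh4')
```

['y', 'x']

`\1` is not a pattern — it's the concrete string captured by group 1, re-applied verbatim.
Scanning left to right: at [0:12] match 'yyy5hccccch5', group 1 = 'y'; at [12:18] match 'xxxxh4', group 1 = 'x'.
One capturing group, so `findall` returns just the captured substring from each match — 2 in all.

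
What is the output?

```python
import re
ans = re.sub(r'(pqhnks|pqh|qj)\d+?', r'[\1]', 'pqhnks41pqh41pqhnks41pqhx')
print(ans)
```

[pqhnks]1[pqh]1[pqhnks]1pqhx

Matches: at [0:7] → 'pqhnks4'; at [8:12] → 'pqh4'; at [13:20] → 'pqhnks4'.
Each match is replaced using the text its own group 1 captured.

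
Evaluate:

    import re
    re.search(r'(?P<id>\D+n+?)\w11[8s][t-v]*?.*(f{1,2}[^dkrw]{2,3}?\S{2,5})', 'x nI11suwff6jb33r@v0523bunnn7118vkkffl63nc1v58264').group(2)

'fl63nc1v'

The match spans [0:44] → 'x nI11suwff6jb33r@v0523bunnn7118vkkffl63nc1v'.
Captured: group 1 = 'x n', group 2 = 'fl63nc1v'.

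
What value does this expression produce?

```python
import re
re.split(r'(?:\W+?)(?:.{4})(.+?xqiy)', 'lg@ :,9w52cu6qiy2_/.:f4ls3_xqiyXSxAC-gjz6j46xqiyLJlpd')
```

['lg', 'w52cu6qiy2_/.:f4ls3_xqiy', 'XSxAC', 'j46xqiy', 'LJlpd']

Pattern: one or more of a non-word character (lazy) (non-capturing group); then exactly 4 of any character (non-capturing group); then one or more of any character (lazy), then the literal 'xq', then the literal 'iy' (captured).
Matches to split on: at [2:31] → '@ :,9w52cu6qiy2_/.:f4ls3_xqiy'; at [36:48] → '-gjz6j46xqiy'.
`re.split` interleaves the captured-group text with the surrounding fragments.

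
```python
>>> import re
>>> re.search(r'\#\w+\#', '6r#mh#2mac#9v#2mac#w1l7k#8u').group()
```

`search` walks the string left to right and returns the first match it finds.
The match spans [2:6] → '#mh#'.

'#mh#'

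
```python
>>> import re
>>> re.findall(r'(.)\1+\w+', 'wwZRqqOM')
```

['w']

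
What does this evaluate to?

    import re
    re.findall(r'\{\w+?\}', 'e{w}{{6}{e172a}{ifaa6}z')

Scanning left to right: at [1:4] → '{w}'; at [5:8] → '{6}'; at [8:15] → '{e172a}'; at [15:22] → '{ifaa6}'.
With no groups in the pattern, `findall` gives back each whole match — 4 here.

['{w}', '{6}', '{e172a}', '{ifaa6}']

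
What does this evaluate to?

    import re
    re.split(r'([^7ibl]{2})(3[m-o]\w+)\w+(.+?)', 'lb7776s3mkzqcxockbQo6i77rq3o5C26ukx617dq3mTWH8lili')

['lb777', '6s', '3mkzqcxockbQo6i77rq3o5C26ukx617dq3mTWH8li', 'i', '']

Pattern: exactly 2 of any character except [7ibl] (captured); then a literal '3', then a character in [m-o], then one or more of a word character (captured); then one or more of a word character; then one or more of any character (lazy) (captured).
Because the pattern has a capturing group, `split` also inserts each captured text between the pieces.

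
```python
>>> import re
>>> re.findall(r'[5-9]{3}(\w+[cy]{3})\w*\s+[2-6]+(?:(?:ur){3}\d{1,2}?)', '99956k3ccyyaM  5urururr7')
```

This matches exactly 3 of a character in [5-9]; then one or more of a word character, then exactly 3 of one of [cy] (captured); then zero or more of a word character; then one or more of whitespace; then one or more of a character in [2-6]; then the literal 'ur' repeated 3 times, then 1 to 2 of a digit (lazy) (non-capturing group).
With a single group, `findall` returns only what that group captured — 0 items.
Nothing in the string satisfies the pattern, so the list is empty.

[]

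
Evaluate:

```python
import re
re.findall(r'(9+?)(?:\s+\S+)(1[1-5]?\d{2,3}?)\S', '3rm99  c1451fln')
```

The pattern matches one or more of a literal '9' (lazy) (captured); then one or more of whitespace, then one or more of a non-whitespace character (non-capturing group); then the literal '1', then optionally a character in [1-5], then 2 to 3 of a digit (lazy) (captured); then a non-whitespace character.
Walking the string: at [3:13] match '99  c1451f', groups = ('99', '1451').
With 2 capturing groups, `findall` returns a 2-tuple per match.

[('99', '1451')]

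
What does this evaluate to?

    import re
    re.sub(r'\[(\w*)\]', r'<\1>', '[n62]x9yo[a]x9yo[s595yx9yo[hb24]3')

Matches: at [0:5] → '[n62]'; at [9:12] → '[a]'; at [26:32] → '[hb24]'.
The replacement refers to a captured group, so each match is rewritten using its own captured text.

'<n62>x9yo<a>x9yo[s595yx9yo<hb24>3'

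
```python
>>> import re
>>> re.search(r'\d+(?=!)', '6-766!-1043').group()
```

'766'

Lookahead/lookbehind check context without consuming it, so the matched span excludes the asserted characters.
The match spans [2:5] → '766'.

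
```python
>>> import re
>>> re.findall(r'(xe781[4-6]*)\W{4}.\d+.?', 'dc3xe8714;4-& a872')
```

[]

Pattern: the literal 'xe7', then the literal '81', then zero or more of a character in [4-6] (captured); then exactly 4 of a non-word character, then any character; then one or more of a digit, then optionally any character.
Because there's exactly one group, `findall` drops the full match and keeps group 1 from each hit.
Nothing in the string satisfies the pattern, so the list is empty.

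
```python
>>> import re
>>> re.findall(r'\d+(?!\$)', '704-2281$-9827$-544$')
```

['704', '228', '982', '54']

A negative assertion filters positions out without eating any characters.
Matches: at [0:3] → '704'; at [4:7] → '228'; at [10:13] → '982'; at [16:18] → '54'.
With no groups in the pattern, `findall` gives back each whole match — 4 here.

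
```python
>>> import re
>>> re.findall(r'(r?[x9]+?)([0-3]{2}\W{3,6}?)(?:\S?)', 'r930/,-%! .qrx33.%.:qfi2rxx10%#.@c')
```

[('r9', '30/,-'), ('rx', '33.%.'), ('rxx', '10%#.')]

The pattern matches optionally a literal 'r', then one or more of one of [x9] (lazy) (captured); then exactly 2 of a character in [0-3], then 3 to 6 of a non-word character (lazy) (captured); then optionally a non-whitespace character (non-capturing group).
A non-greedy quantifier consumes as few characters as it can — just enough that the remainder of the pattern still matches from where it stops; whatever follows it matches normally.
Scanning left to right: at [0:8] match 'r930/,-%', groups = ('r9', '30/,-'); at [12:20] match 'rx33.%.:', groups = ('rx', '33.%.'); at [24:33] match 'rxx10%#.@', groups = ('rxx', '10%#.').
2 groups means each result is a tuple of 2 captured strings — 3 here.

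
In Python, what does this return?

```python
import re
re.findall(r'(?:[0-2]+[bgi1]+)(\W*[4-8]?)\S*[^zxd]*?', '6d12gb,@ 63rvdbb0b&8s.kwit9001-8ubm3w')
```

The pattern matches one or more of a character in [0-2], then one or more of one of [bgi1] (non-capturing group); then zero or more of a non-word character, then optionally a character in [4-8] (captured); then zero or more of a non-whitespace character, then zero or more of any character except [zxd] (lazy).
Walking the string: at [2:37] match '12gb,@ 63rvdbb0b&8s.kwit9001-8ubm3w', group 1 = ',@ 6'.
Because there's exactly one group, `findall` drops the full match and keeps group 1 from the one hit.

[',@ 6']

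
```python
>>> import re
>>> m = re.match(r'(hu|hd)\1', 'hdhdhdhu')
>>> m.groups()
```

The match spans [0:4] → 'hdhd'.
Captured: group 1 = 'hd'.

('hd',)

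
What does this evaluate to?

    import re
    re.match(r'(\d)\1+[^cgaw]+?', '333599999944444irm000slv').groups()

After group 1 captures some text, `\1` only succeeds where that same text appears again.
`re.match` won't scan ahead — the pattern has to work from the very first character.
The match spans [0:4] → '3335'.
Captured: group 1 = '3'.

('3',)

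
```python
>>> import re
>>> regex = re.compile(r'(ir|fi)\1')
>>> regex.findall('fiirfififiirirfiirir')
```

['fi', 'ir', 'ir']

After group 1 captures some text, `\1` only succeeds where that same text appears again.
Scanning left to right: at [4:8] match 'fifi', group 1 = 'fi'; at [10:14] match 'irir', group 1 = 'ir'; at [16:20] match 'irir', group 1 = 'ir'.
One capturing group, so `findall` returns just the captured substring from each match — 3 in all.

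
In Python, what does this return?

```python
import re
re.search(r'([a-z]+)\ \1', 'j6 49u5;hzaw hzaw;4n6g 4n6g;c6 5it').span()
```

A backreference is literal: `\1` must see the identical characters the first group matched.
The match spans [8:17] → 'hzaw hzaw'.

(8, 17)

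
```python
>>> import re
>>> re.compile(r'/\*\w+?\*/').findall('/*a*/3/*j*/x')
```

['/*a*/', '/*j*/']

`findall` yields the raw match text (2 of them) because the pattern has no groups.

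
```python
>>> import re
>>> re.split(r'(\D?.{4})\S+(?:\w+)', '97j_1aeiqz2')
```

The pattern matches optionally a non-digit, then exactly 4 of any character (captured); then one or more of a non-whitespace character; then one or more of a word character (non-capturing group).
Matches to split on: at [0:11] → '97j_1aeiqz2'.
The group in the pattern means `split` returns the separators' captures alongside the pieces.

['', '97j_', '']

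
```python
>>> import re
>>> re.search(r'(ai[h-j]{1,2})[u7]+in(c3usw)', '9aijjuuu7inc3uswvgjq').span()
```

Pattern: the literal 'ai', then 1 to 2 of a character in [h-j] (captured); then one or more of one of [u7], then the literal 'in'; then the literal 'c3u', then the literal 'sw' (captured).
`re.search` tries every starting position until one works.
The match spans [1:16] → 'aijjuuu7inc3usw'.
Captured: group 1 = 'aijj', group 2 = 'c3usw'.

(1, 16)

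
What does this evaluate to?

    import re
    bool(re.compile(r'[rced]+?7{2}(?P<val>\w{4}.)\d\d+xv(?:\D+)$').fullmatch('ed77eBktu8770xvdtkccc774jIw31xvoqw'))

`re.fullmatch` requires the pattern to consume the entire string.
Here the string isn't matched end-to-end, so the call returns None, and `bool(None)` is False.

False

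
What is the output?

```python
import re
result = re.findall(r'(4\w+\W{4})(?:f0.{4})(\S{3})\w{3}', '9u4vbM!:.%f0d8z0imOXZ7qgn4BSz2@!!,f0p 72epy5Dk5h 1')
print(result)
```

[('4vbM!:.%', 'imO'), ('4BSz2@!!,', 'epy')]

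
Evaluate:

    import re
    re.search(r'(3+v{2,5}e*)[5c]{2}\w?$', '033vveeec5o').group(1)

'33vveee'

The pattern matches one or more of a literal '3', then 2 to 5 of a literal 'v', then zero or more of a literal 'e' (captured); then exactly 2 of one of [5c], then optionally a word character; then anchored at the end.
Unlike `match`, `search` isn't anchored — it looks for the pattern anywhere in the string.
The match spans [1:11] → '33vveeec5o'.
Captured: group 1 = '33vveee'.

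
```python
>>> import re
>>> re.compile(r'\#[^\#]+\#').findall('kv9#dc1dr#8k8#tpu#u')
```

Walking the string: at [3:10] → '#dc1dr#'; at [13:18] → '#tpu#'.
With no groups in the pattern, `findall` gives back each whole match — 2 here.

['#dc1dr#', '#tpu#']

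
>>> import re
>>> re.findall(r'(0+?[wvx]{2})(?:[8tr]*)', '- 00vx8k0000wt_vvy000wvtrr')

The pattern matches one or more of a literal '0' (lazy), then exactly 2 of one of [wvx] (captured); then zero or more of one of [8tr] (non-capturing group).
Scanning left to right: at [2:7] match '00vx8', group 1 = '00vx'; at [18:26] match '000wvtrr', group 1 = '000wv'.
With a single group, `findall` returns only what that group captured — 2 items.

['00vx', '000wv']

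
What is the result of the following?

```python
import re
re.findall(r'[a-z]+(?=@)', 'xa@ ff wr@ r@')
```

Because the assertion is zero-width, the text it checks is not consumed and won't appear in the result.
Scanning left to right: at [0:2] → 'xa'; at [7:9] → 'wr'; at [11:12] → 'r'.
`findall` yields the raw match text (3 of them) because the pattern has no groups.

['xa', 'wr', 'r']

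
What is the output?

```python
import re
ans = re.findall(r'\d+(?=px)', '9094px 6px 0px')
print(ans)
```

['9094', '6', '0']

The positive lookaround only admits positions where the adjacent text matches; those characters stay outside the span.
Walking the string: at [0:4] → '9094'; at [7:8] → '6'; at [11:12] → '0'.
With no groups in the pattern, `findall` gives back each whole match — 3 here.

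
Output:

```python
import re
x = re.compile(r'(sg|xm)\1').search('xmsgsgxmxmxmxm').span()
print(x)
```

(2, 6)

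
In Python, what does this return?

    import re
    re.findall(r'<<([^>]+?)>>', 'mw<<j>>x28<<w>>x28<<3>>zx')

['j', 'w', '3']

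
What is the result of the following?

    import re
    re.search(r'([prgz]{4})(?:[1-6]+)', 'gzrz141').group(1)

Pattern: exactly 4 of one of [prgz] (captured); then one or more of a character in [1-6] (non-capturing group).
Unlike `match`, `search` isn't anchored — it looks for the pattern anywhere in the string.
The match spans [0:7] → 'gzrz141'.
Captured: group 1 = 'gzrz'.

'gzrz'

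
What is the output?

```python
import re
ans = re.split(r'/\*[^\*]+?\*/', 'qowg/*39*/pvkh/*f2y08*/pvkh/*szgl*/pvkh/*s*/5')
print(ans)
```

The string is cut at each match, leaving 5 pieces.

['qowg', 'pvkh', 'pvkh', 'pvkh', '5']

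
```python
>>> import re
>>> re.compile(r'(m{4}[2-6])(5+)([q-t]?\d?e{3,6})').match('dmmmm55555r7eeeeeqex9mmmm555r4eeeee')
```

Pattern: exactly 4 of the literal 'm', then a character in [2-6] (captured); then one or more of a literal '5' (captured); then optionally a character in [q-t], then optionally a digit, then 3 to 6 of a literal 'e' (captured).
With `match`, the pattern is implicitly anchored at the beginning.
Here position 0 doesn't satisfy it, so the call returns None.

None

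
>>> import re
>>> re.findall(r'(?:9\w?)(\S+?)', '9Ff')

['f']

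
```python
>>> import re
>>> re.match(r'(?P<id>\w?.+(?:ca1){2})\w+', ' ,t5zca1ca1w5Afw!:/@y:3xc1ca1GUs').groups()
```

The match spans [0:16] → ' ,t5zca1ca1w5Afw'.
Captured: group 1 = ' ,t5zca1ca1'.

(' ,t5zca1ca1',)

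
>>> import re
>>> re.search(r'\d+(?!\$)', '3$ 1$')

None

A negative assertion filters positions out without eating any characters.
Unlike `match`, `search` isn't anchored — it looks for the pattern anywhere in the string.
Here nothing in the string fits, so the call returns None.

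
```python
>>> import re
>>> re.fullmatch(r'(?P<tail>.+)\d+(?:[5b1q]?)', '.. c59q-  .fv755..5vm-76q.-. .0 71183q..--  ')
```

None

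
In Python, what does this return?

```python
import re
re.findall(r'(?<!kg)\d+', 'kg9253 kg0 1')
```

['253', '1']

The negative lookahead/lookbehind blocks any match where the forbidden context is present.
Walking the string: at [3:6] → '253'; at [11:12] → '1'.
Since nothing is captured, `findall` lists the 2 matched substrings directly.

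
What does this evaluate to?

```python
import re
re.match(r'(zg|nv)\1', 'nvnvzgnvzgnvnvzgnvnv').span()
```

(0, 4)

After group 1 captures some text, `\1` only succeeds where that same text appears again.
`match` is anchored at position 0; if the pattern doesn't fit there, it returns None.
The match spans [0:4] → 'nvnv'.
Captured: group 1 = 'nv'.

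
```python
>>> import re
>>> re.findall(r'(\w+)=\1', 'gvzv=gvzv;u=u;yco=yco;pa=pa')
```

['gvzv', 'u', 'yco', 'pa']

A backreference is literal: `\1` must see the identical characters the first group matched.
Scanning left to right: at [0:9] match 'gvzv=gvzv', group 1 = 'gvzv'; at [10:13] match 'u=u', group 1 = 'u'; at [14:21] match 'yco=yco', group 1 = 'yco'; at [22:27] match 'pa=pa', group 1 = 'pa'.
Because there's exactly one group, `findall` drops the full match and keeps group 1 from each hit.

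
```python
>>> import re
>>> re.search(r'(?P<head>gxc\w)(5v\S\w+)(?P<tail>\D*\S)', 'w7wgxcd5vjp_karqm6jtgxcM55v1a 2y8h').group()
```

'gxcd5vjp_karqm6jtgxcM55v1a 2'

The pattern matches the literal 'gxc', then a word character (captured as 'head'); then the literal '5v', then a non-whitespace character, then one or more of a word character (captured); then zero or more of a non-digit, then a non-whitespace character (captured as 'tail').
`re.search` scans for the first position where the pattern succeeds.
The match spans [3:31] → 'gxcd5vjp_karqm6jtgxcM55v1a 2'.
Captured: group 1 = 'gxcd', group 2 = '5vjp_karqm6jtgxcM55v1a', group 3 = ' 2'.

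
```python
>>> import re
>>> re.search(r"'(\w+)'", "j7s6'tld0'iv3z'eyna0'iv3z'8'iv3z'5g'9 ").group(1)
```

'tld0'

The match spans [4:10] → "'tld0'".
Captured: group 1 = 'tld0'.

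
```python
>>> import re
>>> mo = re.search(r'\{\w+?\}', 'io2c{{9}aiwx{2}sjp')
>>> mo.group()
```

The match spans [5:8] → '{9}'.

'{9}'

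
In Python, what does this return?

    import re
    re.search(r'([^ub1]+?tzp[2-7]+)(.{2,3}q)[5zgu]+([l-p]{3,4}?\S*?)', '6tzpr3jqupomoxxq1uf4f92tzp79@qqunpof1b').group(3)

'npo'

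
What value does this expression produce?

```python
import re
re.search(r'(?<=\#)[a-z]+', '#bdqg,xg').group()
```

Lookahead/lookbehind check context without consuming it, so the matched span excludes the asserted characters.
The match spans [1:5] → 'bdqg'.

'bdqg'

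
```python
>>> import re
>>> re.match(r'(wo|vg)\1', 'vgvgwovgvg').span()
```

`match` is anchored at position 0; if the pattern doesn't fit there, it returns None.
The match spans [0:4] → 'vgvg'.

(0, 4)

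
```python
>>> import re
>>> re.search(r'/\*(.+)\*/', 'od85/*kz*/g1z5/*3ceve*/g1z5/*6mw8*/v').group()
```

'/*kz*/g1z5/*3ceve*/g1z5/*6mw8*/'

Unlike `match`, `search` isn't anchored — it looks for the pattern anywhere in the string.
The match spans [4:35] → '/*kz*/g1z5/*3ceve*/g1z5/*6mw8*/'.
Captured: group 1 = 'kz*/g1z5/*3ceve*/g1z5/*6mw8'.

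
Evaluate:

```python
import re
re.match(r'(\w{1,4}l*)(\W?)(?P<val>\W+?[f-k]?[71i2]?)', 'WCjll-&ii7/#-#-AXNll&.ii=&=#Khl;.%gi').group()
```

'WCjll-&ii'

Pattern: 1 to 4 of a word character, then zero or more of the literal 'l' (captured); then optionally a non-word character (captured); then one or more of a non-word character (lazy), then optionally a character in [f-k], then optionally one of [71i2] (captured as 'val').
`re.match` won't scan ahead — the pattern has to work from the very first character.
The match spans [0:9] → 'WCjll-&ii'.
Captured: group 1 = 'WCjll', group 2 = '-', group 3 = '&ii'.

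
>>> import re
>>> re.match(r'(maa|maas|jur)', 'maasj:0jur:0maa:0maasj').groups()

('maa',)

Alternation tries branches left to right and keeps the first one that lets the overall match succeed at that position.
`match` is anchored at position 0; if the pattern doesn't fit there, it returns None.
The match spans [0:3] → 'maa'.
Captured: group 1 = 'maa'.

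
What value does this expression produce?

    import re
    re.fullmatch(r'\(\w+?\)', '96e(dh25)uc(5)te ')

None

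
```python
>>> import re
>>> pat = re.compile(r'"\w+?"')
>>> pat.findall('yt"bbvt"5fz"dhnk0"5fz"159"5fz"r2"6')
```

['"bbvt"', '"dhnk0"', '"159"', '"r2"']

Matches: at [2:8] → '"bbvt"'; at [11:18] → '"dhnk0"'; at [21:26] → '"159"'; at [29:33] → '"r2"'.
With no groups in the pattern, `findall` gives back each whole match — 4 here.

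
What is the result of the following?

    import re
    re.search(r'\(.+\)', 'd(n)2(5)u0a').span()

(1, 8)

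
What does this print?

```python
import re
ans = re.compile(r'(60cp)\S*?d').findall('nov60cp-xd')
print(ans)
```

The pattern matches the literal '60', then the literal 'cp' (captured); then zero or more of a non-whitespace character (lazy), then a literal 'd'.
Scanning left to right: at [3:10] match '60cp-xd', group 1 = '60cp'.
`findall` collects group 1 from the one match (1 total).

['60cp']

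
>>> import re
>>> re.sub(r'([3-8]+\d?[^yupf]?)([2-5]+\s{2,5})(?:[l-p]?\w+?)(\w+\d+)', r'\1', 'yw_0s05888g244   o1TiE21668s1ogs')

'yw_0s05888gogs'

Each match is replaced using the text its own group 1 captured.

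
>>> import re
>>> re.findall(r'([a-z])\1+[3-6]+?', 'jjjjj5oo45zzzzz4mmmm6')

['j', 'o', 'z', 'm']

`\1` has to match the exact text group 1 already captured.
Scanning left to right: at [0:6] match 'jjjjj5', group 1 = 'j'; at [6:9] match 'oo4', group 1 = 'o'; at [10:16] match 'zzzzz4', group 1 = 'z'; at [16:21] match 'mmmm6', group 1 = 'm'.
With a single group, `findall` returns only what that group captured — 4 items.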